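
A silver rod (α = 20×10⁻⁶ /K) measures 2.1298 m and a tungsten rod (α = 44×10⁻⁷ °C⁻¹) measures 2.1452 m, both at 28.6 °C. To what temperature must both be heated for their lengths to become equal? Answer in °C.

T = 493.1 °C

Equal length when α₁L₁ΔT − α₂L₂ΔT = L₂ − L₁ = 1.54×10⁻² m
α₁L₁ = 4.2596×10⁻⁵, α₂L₂ = 9.43888×10⁻⁶ → Δ(αL) = 3.315712×10⁻⁵ m/K
ΔT = 1.54×10⁻² / 3.315712×10⁻⁵ = 464.455 K, so T = 28.6 + 464.455 = 493.055 °C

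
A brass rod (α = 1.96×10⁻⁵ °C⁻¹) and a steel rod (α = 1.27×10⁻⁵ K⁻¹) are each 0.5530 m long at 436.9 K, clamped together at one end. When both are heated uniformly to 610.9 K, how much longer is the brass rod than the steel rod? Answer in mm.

ΔT = 174.0 K
brass: ΔL = 1.96×10⁻⁵ × 0.5530 m × 174.0 = 1.8860×10⁻³ m = 1.8860 mm
steel: ΔL = 1.27×10⁻⁵ × 0.5530 m × 174.0 = 1.2220×10⁻³ m = 1.2220 mm
difference = 1.8860 − 1.2220 = 0.664 mm

0.664 mm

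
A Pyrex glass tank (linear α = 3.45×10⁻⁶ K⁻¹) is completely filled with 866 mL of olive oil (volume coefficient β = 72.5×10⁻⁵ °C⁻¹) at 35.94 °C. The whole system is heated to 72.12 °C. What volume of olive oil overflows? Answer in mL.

The tank also expands: β_container ≈ 3α = 1.035×10⁻⁵ /K
Net overflow = V₀(β_liq − 3α_cont)ΔT
β − 3α = 7.25×10⁻⁴ − 1.035×10⁻⁵ = 7.1465×10⁻⁴ /K; ΔT = 36.18 K
ΔV = 866 × 7.1465×10⁻⁴ × 36.18 = 22.4 mL

22.4 mL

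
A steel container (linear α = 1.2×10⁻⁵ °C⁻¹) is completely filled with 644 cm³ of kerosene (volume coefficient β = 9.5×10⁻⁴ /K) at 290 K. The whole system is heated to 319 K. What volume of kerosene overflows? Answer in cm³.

The container also expands: β_container ≈ 3α = 3.6×10⁻⁵ /K
Net overflow = V₀(β_liq − 3α_cont)ΔT
β − 3α = 9.50×10⁻⁴ − 3.6×10⁻⁵ = 9.14×10⁻⁴ /K; ΔT = 29 K
ΔV = 644 × 9.14×10⁻⁴ × 29 = 17.1 cm³

17.1 cm³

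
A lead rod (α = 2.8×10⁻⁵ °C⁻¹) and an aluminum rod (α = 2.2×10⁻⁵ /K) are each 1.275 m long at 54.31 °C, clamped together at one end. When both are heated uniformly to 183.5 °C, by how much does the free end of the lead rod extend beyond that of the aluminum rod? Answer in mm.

ΔT = 129.19 K
lead: ΔL = 2.8×10⁻⁵ × 1.275 m × 129.19 = 4.6121×10⁻³ m = 4.6121 mm
aluminum: ΔL = 2.2×10⁻⁵ × 1.275 m × 129.19 = 3.6238×10⁻³ m = 3.6238 mm
difference = 4.6121 − 3.6238 = 0.9883 mm

0.988 mm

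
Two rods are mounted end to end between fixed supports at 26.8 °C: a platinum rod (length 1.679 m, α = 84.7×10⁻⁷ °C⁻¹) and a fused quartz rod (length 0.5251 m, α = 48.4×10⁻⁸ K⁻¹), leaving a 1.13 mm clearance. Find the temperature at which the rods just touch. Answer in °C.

α₁L₁ = 1.422113×10⁻⁵ m/K, α₂L₂ = 2.541484×10⁻⁷ m/K → total 1.44752784×10⁻⁵ m/K
ΔT = g/(α₁L₁+α₂L₂) = 1.13×10⁻³ / 1.44752784×10⁻⁵ = 78.06 K
T = 26.8 + 78.06 = 104.86 °C

T = 105 °C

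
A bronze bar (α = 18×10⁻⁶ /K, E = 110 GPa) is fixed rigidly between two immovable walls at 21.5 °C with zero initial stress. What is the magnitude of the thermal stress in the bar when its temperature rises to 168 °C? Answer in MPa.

Fully constrained: the free strain ε = αΔT is blocked, so σ = Eε = EαΔT.
|ΔT| = 146.5 K
σ = 110×10⁹ × 18×10⁻⁶ × 146.5 = 2.90×10⁸ Pa

σ = 290 MPa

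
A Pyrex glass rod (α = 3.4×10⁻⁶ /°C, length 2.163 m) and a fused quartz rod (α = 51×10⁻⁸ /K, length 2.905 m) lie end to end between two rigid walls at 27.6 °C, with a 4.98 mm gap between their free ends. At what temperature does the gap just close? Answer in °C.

α₁L₁ = 7.3542×10⁻⁶ m/K, α₂L₂ = 1.48155×10⁻⁶ m/K → total 8.83575×10⁻⁶ m/K
ΔT = g/(α₁L₁+α₂L₂) = 4.98×10⁻³ / 8.83575×10⁻⁶ = 563.62 K
T = 27.6 + 563.62 = 591.22 °C

T = 591 °C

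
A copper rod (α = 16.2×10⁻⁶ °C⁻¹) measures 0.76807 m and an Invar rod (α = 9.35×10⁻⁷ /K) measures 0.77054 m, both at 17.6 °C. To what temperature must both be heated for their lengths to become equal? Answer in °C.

T = 228.3 °C

L₁(1 + α₁ΔT) = L₂(1 + α₂ΔT) ⇒ ΔT = (L₂ − L₁)/(α₁L₁ − α₂L₂)
L₂ − L₁ = 0.77054 − 0.76807 = 2.47×10⁻³ m
α₁L₁ − α₂L₂ = 16.2×10⁻⁶×0.76807 − 9.35×10⁻⁷×0.77054 = 1.17222791×10⁻⁵ m/K
ΔT = 2.47×10⁻³ / 1.17222791×10⁻⁵ = 210.710 K
T = 17.6 + 210.710 = 228.310 °C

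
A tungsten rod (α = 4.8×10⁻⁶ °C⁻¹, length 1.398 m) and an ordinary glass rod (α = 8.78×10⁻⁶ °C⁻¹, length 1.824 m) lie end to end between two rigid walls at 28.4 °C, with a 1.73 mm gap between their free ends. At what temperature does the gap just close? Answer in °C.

α₁L₁ = 6.7104×10⁻⁶ m/K, α₂L₂ = 1.601472×10⁻⁵ m/K → total 2.272512×10⁻⁵ m/K
ΔT = g/(α₁L₁+α₂L₂) = 1.73×10⁻³ / 2.272512×10⁻⁵ = 76.13 K
T = 28.4 + 76.13 = 104.53 °C

T = 105 °C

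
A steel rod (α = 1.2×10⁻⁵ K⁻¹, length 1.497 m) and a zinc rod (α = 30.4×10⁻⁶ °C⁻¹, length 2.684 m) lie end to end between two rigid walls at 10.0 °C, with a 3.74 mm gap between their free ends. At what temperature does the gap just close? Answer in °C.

Gap closes when ΔL₁ + ΔL₂ = 3.74 mm = 3.74×10⁻³ m
(α₁L₁ + α₂L₂)ΔT = g
α₁L₁ + α₂L₂ = 1.2×10⁻⁵×1.497 + 30.4×10⁻⁶×2.684 = 9.95576×10⁻⁵ m/K
ΔT = 3.74×10⁻³ / 9.95576×10⁻⁵ = 37.566 K
T = 10.0 + 37.566 = 47.566 °C

T = 47.6 °C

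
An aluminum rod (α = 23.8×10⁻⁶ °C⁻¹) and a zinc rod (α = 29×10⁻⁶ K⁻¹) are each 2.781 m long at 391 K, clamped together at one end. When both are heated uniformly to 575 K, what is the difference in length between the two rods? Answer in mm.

2.66 mm

ΔT = 184 K
aluminum: ΔL = 23.8×10⁻⁶ × 2.781 m × 184 = 1.2179×10⁻² m = 12.179 mm
zinc: ΔL = 29×10⁻⁶ × 2.781 m × 184 = 1.4839×10⁻² m = 14.839 mm
difference = 14.839 − 12.179 = 2.660 mm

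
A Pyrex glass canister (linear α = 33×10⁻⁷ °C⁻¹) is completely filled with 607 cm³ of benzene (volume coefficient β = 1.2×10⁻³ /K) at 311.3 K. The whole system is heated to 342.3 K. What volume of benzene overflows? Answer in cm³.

22.4 cm³

The canister also expands: β_container ≈ 3α = 9.9×10⁻⁶ /K
Net overflow = V₀(β_liq − 3α_cont)ΔT
β − 3α = 1.20×10⁻³ − 9.9×10⁻⁶ = 1.1901×10⁻³ /K; ΔT = 31.0 K
ΔV = 607 × 1.1901×10⁻³ × 31.0 = 22.4 cm³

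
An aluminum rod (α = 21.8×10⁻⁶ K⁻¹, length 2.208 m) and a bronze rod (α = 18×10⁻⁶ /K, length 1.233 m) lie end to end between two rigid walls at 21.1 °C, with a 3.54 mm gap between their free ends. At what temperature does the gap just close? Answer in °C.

Gap closes when ΔL₁ + ΔL₂ = 3.54 mm = 3.54×10⁻³ m
(α₁L₁ + α₂L₂)ΔT = g
α₁L₁ + α₂L₂ = 21.8×10⁻⁶×2.208 + 18×10⁻⁶×1.233 = 7.03284×10⁻⁵ m/K
ΔT = 3.54×10⁻³ / 7.03284×10⁻⁵ = 50.335 K
T = 21.1 + 50.335 = 71.435 °C

T = 71.4 °C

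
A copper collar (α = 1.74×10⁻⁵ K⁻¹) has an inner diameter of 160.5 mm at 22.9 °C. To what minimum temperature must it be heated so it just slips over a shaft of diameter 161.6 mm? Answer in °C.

Required Δd = 161.6 − 160.5 = 1.1 mm
Δd = αd₀ΔT ⇒ ΔT = Δd/(αd₀) = 1.1 / (1.74×10⁻⁵ × 160.5) = 393.88 K
T_min = 22.9 + 393.88 = 416.78 °C

T = 417 °C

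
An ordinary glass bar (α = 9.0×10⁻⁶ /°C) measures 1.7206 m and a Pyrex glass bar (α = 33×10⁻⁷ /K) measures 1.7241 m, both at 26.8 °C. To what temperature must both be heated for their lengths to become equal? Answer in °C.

Equal length when α₁L₁ΔT − α₂L₂ΔT = L₂ − L₁ = 3.50×10⁻³ m
α₁L₁ = 1.54854×10⁻⁵, α₂L₂ = 5.68953×10⁻⁶ → Δ(αL) = 9.79587×10⁻⁶ m/K
ΔT = 3.50×10⁻³ / 9.79587×10⁻⁶ = 357.293 K, so T = 26.8 + 357.293 = 384.093 °C

T = 384.1 °C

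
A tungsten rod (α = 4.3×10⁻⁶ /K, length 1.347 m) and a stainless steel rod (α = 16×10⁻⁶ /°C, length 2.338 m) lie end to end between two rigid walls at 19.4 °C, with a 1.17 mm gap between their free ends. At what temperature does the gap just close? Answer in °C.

T = 46.5 °C

Gap closes when ΔL₁ + ΔL₂ = 1.17 mm = 1.17×10⁻³ m
(α₁L₁ + α₂L₂)ΔT = g
α₁L₁ + α₂L₂ = 4.3×10⁻⁶×1.347 + 16×10⁻⁶×2.338 = 4.32001×10⁻⁵ m/K
ΔT = 1.17×10⁻³ / 4.32001×10⁻⁵ = 27.083 K
T = 19.4 + 27.083 = 46.483 °C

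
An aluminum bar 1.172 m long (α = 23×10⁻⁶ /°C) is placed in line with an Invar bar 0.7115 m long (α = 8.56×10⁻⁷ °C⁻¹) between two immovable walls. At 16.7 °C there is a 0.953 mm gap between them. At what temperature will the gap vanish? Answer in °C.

T = 51.3 °C

Gap closes when ΔL₁ + ΔL₂ = 0.953 mm = 9.53×10⁻⁴ m
(α₁L₁ + α₂L₂)ΔT = g
α₁L₁ + α₂L₂ = 23×10⁻⁶×1.172 + 8.56×10⁻⁷×0.7115 = 2.7565044×10⁻⁵ m/K
ΔT = 9.53×10⁻⁴ / 2.7565044×10⁻⁵ = 34.573 K
T = 16.7 + 34.573 = 51.273 °C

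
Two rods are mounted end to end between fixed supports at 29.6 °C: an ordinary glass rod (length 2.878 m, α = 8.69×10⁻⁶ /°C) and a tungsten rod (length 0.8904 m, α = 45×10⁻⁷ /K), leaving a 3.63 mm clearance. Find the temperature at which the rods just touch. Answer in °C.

T = 155 °C

Gap closes when ΔL₁ + ΔL₂ = 3.63 mm = 3.63×10⁻³ m
(α₁L₁ + α₂L₂)ΔT = g
α₁L₁ + α₂L₂ = 8.69×10⁻⁶×2.878 + 45×10⁻⁷×0.8904 = 2.901662×10⁻⁵ m/K
ΔT = 3.63×10⁻³ / 2.901662×10⁻⁵ = 125.10 K
T = 29.6 + 125.10 = 154.70 °C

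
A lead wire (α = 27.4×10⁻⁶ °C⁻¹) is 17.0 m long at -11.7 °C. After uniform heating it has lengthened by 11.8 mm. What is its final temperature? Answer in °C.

ΔL = αL₀ΔT ⇒ ΔT = ΔL / (αL₀)
ΔT = 11.8×10⁻³ m / (27.4×10⁻⁶ × 17.0 m) = 25.333 K
T = -11.7 + 25.333 = 13.633 °C

T = 13.6 °C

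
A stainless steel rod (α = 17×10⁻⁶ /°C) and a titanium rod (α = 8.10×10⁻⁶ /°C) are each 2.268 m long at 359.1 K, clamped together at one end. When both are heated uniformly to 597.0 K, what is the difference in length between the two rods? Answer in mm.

ΔT = 237.9 K
stainless steel: ΔL = 17×10⁻⁶ × 2.268 m × 237.9 = 9.1725×10⁻³ m = 9.1725 mm
titanium: ΔL = 8.10×10⁻⁶ × 2.268 m × 237.9 = 4.3704×10⁻³ m = 4.3704 mm
difference = 9.1725 − 4.3704 = 4.8021 mm

4.80 mm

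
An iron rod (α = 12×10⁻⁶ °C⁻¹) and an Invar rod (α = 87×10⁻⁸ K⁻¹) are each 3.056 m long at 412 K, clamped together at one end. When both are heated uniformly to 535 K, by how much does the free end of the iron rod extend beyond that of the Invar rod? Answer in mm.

4.18 mm

ΔT = 123 K
iron: ΔL = 12×10⁻⁶ × 3.056 m × 123 = 4.5107×10⁻³ m = 4.5107 mm
Invar: ΔL = 87×10⁻⁸ × 3.056 m × 123 = 3.2702×10⁻⁴ m = 0.32702 mm
difference = 4.5107 − 0.32702 = 4.18368 mm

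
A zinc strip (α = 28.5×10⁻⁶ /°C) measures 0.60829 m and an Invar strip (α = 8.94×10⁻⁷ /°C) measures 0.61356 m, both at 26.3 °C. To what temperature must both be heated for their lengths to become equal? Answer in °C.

T = 340.2 °C

L₁(1 + α₁ΔT) = L₂(1 + α₂ΔT) ⇒ ΔT = (L₂ − L₁)/(α₁L₁ − α₂L₂)
L₂ − L₁ = 0.61356 − 0.60829 = 5.27×10⁻³ m
α₁L₁ − α₂L₂ = 28.5×10⁻⁶×0.60829 − 8.94×10⁻⁷×0.61356 = 1.678774236×10⁻⁵ m/K
ΔT = 5.27×10⁻³ / 1.678774236×10⁻⁵ = 313.920 K
T = 26.3 + 313.920 = 340.220 °C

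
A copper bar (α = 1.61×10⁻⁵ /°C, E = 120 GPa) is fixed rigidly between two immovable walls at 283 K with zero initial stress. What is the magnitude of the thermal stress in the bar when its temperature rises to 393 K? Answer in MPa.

Fully constrained: the free strain ε = αΔT is blocked, so σ = Eε = EαΔT.
|ΔT| = 110 K
σ = 120×10⁹ × 1.61×10⁻⁵ × 110 = 2.13×10⁸ Pa

σ = 213 MPa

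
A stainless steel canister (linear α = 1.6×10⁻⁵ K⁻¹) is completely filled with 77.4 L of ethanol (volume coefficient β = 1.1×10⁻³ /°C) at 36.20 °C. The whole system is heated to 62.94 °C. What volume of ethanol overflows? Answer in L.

The canister also expands: β_container ≈ 3α = 4.8×10⁻⁵ /K
Net overflow = V₀(β_liq − 3α_cont)ΔT
β − 3α = 1.10×10⁻³ − 4.8×10⁻⁵ = 1.052×10⁻³ /K; ΔT = 26.74 K
ΔV = 77.4 × 1.052×10⁻³ × 26.74 = 2.18 L

2.18 L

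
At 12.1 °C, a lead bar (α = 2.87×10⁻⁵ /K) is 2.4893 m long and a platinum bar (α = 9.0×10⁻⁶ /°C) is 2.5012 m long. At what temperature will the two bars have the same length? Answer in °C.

T = 255.3 °C

L₁(1 + α₁ΔT) = L₂(1 + α₂ΔT) ⇒ ΔT = (L₂ − L₁)/(α₁L₁ − α₂L₂)
L₂ − L₁ = 2.5012 − 2.4893 = 1.19×10⁻² m
α₁L₁ − α₂L₂ = 2.87×10⁻⁵×2.4893 − 9.0×10⁻⁶×2.5012 = 4.893211×10⁻⁵ m/K
ΔT = 1.19×10⁻² / 4.893211×10⁻⁵ = 243.194 K
T = 12.1 + 243.194 = 255.294 °C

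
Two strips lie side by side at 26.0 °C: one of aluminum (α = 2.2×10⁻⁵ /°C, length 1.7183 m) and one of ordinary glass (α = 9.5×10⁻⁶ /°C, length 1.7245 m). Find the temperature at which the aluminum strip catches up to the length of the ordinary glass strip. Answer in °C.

Equal length when α₁L₁ΔT − α₂L₂ΔT = L₂ − L₁ = 6.20×10⁻³ m
α₁L₁ = 3.78026×10⁻⁵, α₂L₂ = 1.638275×10⁻⁵ → Δ(αL) = 2.141985×10⁻⁵ m/K
ΔT = 6.20×10⁻³ / 2.141985×10⁻⁵ = 289.451 K, so T = 26.0 + 289.451 = 315.451 °C

T = 315.5 °C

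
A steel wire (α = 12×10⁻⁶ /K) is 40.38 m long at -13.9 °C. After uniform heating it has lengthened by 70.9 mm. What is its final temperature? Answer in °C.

T = 132 °C

ΔL = αL₀ΔT ⇒ ΔT = ΔL / (αL₀)
ΔT = 70.9×10⁻³ m / (12×10⁻⁶ × 40.38 m) = 146.32 K
T = -13.9 + 146.32 = 132.42 °C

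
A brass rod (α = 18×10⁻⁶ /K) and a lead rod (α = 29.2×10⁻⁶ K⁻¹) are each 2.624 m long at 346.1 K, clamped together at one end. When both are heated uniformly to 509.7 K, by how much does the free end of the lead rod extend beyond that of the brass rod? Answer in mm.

ΔT = 163.6 K
brass: ΔL = 18×10⁻⁶ × 2.624 m × 163.6 = 7.7272×10⁻³ m = 7.7272 mm
lead: ΔL = 29.2×10⁻⁶ × 2.624 m × 163.6 = 1.2535×10⁻² m = 12.535 mm
difference = 12.535 − 7.7272 = 4.8078 mm

4.81 mm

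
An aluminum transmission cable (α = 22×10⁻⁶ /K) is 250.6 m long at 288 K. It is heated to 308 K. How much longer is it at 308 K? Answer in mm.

|ΔT| = |308 − 288| = 20 K
ΔL = αL₀ΔT = (22×10⁻⁶)(250.6)(20) = 1.10×10⁻¹ m

ΔL = 110 mm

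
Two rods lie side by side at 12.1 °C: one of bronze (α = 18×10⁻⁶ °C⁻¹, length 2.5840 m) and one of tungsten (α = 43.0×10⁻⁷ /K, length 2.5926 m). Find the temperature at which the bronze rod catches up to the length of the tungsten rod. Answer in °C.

Equal length when α₁L₁ΔT − α₂L₂ΔT = L₂ − L₁ = 8.60×10⁻³ m
α₁L₁ = 4.6512×10⁻⁵, α₂L₂ = 1.114818×10⁻⁵ → Δ(αL) = 3.536382×10⁻⁵ m/K
ΔT = 8.60×10⁻³ / 3.536382×10⁻⁵ = 243.186 K, so T = 12.1 + 243.186 = 255.286 °C

T = 255.3 °C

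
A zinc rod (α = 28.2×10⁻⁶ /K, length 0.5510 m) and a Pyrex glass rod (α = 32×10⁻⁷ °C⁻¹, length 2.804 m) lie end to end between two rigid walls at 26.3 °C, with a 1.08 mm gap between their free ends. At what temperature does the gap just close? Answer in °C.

α₁L₁ = 1.55382×10⁻⁵ m/K, α₂L₂ = 8.9728×10⁻⁶ m/K → total 2.4511×10⁻⁵ m/K
ΔT = g/(α₁L₁+α₂L₂) = 1.08×10⁻³ / 2.4511×10⁻⁵ = 44.062 K
T = 26.3 + 44.062 = 70.362 °C

T = 70.4 °C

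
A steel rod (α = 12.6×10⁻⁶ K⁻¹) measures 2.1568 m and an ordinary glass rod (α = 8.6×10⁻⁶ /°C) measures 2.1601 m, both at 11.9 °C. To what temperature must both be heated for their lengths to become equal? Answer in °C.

T = 395.7 °C

L₁(1 + α₁ΔT) = L₂(1 + α₂ΔT) ⇒ ΔT = (L₂ − L₁)/(α₁L₁ − α₂L₂)
L₂ − L₁ = 2.1601 − 2.1568 = 3.30×10⁻³ m
α₁L₁ − α₂L₂ = 12.6×10⁻⁶×2.1568 − 8.6×10⁻⁶×2.1601 = 8.59882×10⁻⁶ m/K
ΔT = 3.30×10⁻³ / 8.59882×10⁻⁶ = 383.774 K
T = 11.9 + 383.774 = 395.674 °C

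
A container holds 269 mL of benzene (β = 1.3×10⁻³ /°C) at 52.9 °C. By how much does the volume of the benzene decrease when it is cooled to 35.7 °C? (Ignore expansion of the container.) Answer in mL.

ΔV = 6.01 mL

|ΔT| = |35.7 − 52.9| = 17.2 K
ΔV = βV₀ΔT = (1.3×10⁻³)(269)(17.2) = 6.01 mL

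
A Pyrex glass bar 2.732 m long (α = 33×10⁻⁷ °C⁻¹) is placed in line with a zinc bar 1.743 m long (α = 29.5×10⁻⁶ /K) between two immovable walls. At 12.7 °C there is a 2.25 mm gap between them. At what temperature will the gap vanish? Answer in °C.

T = 49.9 °C

Gap closes when ΔL₁ + ΔL₂ = 2.25 mm = 2.25×10⁻³ m
(α₁L₁ + α₂L₂)ΔT = g
α₁L₁ + α₂L₂ = 33×10⁻⁷×2.732 + 29.5×10⁻⁶×1.743 = 6.04341×10⁻⁵ m/K
ΔT = 2.25×10⁻³ / 6.04341×10⁻⁵ = 37.231 K
T = 12.7 + 37.231 = 49.931 °C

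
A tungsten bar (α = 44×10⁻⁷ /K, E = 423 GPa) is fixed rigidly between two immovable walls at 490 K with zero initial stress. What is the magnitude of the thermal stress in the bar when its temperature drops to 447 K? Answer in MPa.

Fully constrained: the free strain ε = αΔT is blocked, so σ = Eε = EαΔT.
|ΔT| = 43 K
σ = 423×10⁹ × 44×10⁻⁷ × 43 = 8.00×10⁷ Pa

σ = 80.0 MPa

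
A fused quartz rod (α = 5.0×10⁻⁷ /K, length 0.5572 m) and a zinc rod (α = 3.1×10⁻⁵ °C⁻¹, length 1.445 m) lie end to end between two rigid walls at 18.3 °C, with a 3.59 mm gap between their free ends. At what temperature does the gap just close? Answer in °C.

T = 97.9 °C

α₁L₁ = 2.786×10⁻⁷ m/K, α₂L₂ = 4.4795×10⁻⁵ m/K → total 4.50736×10⁻⁵ m/K
ΔT = g/(α₁L₁+α₂L₂) = 3.59×10⁻³ / 4.50736×10⁻⁵ = 79.648 K
T = 18.3 + 79.648 = 97.948 °C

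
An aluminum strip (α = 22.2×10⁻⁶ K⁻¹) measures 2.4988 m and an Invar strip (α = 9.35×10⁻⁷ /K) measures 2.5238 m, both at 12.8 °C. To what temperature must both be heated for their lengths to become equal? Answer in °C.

Equal length when α₁L₁ΔT − α₂L₂ΔT = L₂ − L₁ = 2.50×10⁻² m
α₁L₁ = 5.547336×10⁻⁵, α₂L₂ = 2.359753×10⁻⁶ → Δ(αL) = 5.3113607×10⁻⁵ m/K
ΔT = 2.50×10⁻² / 5.3113607×10⁻⁵ = 470.689 K, so T = 12.8 + 470.689 = 483.489 °C

T = 483.5 °C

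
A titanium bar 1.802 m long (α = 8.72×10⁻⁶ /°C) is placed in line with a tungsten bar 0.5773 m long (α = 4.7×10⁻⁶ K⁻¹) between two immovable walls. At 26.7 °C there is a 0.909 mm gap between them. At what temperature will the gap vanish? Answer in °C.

T = 76.0 °C

α₁L₁ = 1.571344×10⁻⁵ m/K, α₂L₂ = 2.71331×10⁻⁶ m/K → total 1.842675×10⁻⁵ m/K
ΔT = g/(α₁L₁+α₂L₂) = 9.09×10⁻⁴ / 1.842675×10⁻⁵ = 49.330 K
T = 26.7 + 49.330 = 76.030 °C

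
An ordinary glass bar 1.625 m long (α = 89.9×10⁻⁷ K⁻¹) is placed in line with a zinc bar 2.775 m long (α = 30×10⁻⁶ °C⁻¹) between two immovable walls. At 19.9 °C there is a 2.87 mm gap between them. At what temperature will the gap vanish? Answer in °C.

Gap closes when ΔL₁ + ΔL₂ = 2.87 mm = 2.87×10⁻³ m
(α₁L₁ + α₂L₂)ΔT = g
α₁L₁ + α₂L₂ = 89.9×10⁻⁷×1.625 + 30×10⁻⁶×2.775 = 9.785875×10⁻⁵ m/K
ΔT = 2.87×10⁻³ / 9.785875×10⁻⁵ = 29.328 K
T = 19.9 + 29.328 = 49.228 °C

T = 49.2 °C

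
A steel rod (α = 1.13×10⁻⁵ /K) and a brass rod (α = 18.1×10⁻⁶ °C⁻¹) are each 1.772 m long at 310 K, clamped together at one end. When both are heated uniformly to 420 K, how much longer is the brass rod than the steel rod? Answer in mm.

ΔT = 110 K
steel: ΔL = 1.13×10⁻⁵ × 1.772 m × 110 = 2.2026×10⁻³ m = 2.2026 mm
brass: ΔL = 18.1×10⁻⁶ × 1.772 m × 110 = 3.5281×10⁻³ m = 3.5281 mm
difference = 3.5281 − 2.2026 = 1.3255 mm

1.33 mm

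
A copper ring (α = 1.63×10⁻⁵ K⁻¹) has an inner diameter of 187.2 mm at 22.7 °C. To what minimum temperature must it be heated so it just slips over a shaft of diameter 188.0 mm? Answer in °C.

T = 285 °C

Required Δd = 188.0 − 187.2 = 0.8 mm
Δd = αd₀ΔT ⇒ ΔT = Δd/(αd₀) = 0.8 / (1.63×10⁻⁵ × 187.2) = 262.18 K
T_min = 22.7 + 262.18 = 284.88 °C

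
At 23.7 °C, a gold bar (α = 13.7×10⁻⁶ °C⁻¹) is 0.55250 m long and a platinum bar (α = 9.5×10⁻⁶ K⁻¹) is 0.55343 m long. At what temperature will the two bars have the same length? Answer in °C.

L₁(1 + α₁ΔT) = L₂(1 + α₂ΔT) ⇒ ΔT = (L₂ − L₁)/(α₁L₁ − α₂L₂)
L₂ − L₁ = 0.55343 − 0.55250 = 9.30×10⁻⁴ m
α₁L₁ − α₂L₂ = 13.7×10⁻⁶×0.55250 − 9.5×10⁻⁶×0.55343 = 2.311665×10⁻⁶ m/K
ΔT = 9.30×10⁻⁴ / 2.311665×10⁻⁶ = 402.307 K
T = 23.7 + 402.307 = 426.007 °C

T = 426.0 °C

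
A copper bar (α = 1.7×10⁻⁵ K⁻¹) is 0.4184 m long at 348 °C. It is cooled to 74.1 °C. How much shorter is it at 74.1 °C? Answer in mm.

ΔL = 1.95 mm

|ΔT| = |74.1 − 348| = 273.9 K
ΔL = αL₀ΔT = (1.7×10⁻⁵)(0.4184)(273.9) = 1.95×10⁻³ m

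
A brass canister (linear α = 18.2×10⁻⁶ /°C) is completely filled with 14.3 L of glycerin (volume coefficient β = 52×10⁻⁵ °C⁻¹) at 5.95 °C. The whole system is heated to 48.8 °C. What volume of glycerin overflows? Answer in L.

The canister also expands: β_container ≈ 3α = 5.46×10⁻⁵ /K
Net overflow = V₀(β_liq − 3α_cont)ΔT
β − 3α = 5.20×10⁻⁴ − 5.46×10⁻⁵ = 4.654×10⁻⁴ /K; ΔT = 42.85 K
ΔV = 14.3 × 4.654×10⁻⁴ × 42.85 = 0.285 L

0.285 L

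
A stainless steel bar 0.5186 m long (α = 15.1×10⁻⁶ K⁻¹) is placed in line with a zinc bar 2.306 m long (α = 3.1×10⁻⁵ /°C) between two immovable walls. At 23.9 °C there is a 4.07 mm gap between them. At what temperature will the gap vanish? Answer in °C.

α₁L₁ = 7.83086×10⁻⁶ m/K, α₂L₂ = 7.1486×10⁻⁵ m/K → total 7.931686×10⁻⁵ m/K
ΔT = g/(α₁L₁+α₂L₂) = 4.07×10⁻³ / 7.931686×10⁻⁵ = 51.313 K
T = 23.9 + 51.313 = 75.213 °C

T = 75.2 °C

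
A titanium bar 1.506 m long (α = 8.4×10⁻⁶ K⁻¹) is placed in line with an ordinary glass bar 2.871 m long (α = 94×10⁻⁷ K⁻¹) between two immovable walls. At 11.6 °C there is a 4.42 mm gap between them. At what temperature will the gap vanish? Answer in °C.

T = 123 °C

Gap closes when ΔL₁ + ΔL₂ = 4.42 mm = 4.42×10⁻³ m
(α₁L₁ + α₂L₂)ΔT = g
α₁L₁ + α₂L₂ = 8.4×10⁻⁶×1.506 + 94×10⁻⁷×2.871 = 3.96378×10⁻⁵ m/K
ΔT = 4.42×10⁻³ / 3.96378×10⁻⁵ = 111.51 K
T = 11.6 + 111.51 = 123.11 °C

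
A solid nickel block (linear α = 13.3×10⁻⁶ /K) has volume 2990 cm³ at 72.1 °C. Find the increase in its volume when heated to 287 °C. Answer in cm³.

Isotropic solid: β ≈ 3α = 4.0×10⁻⁵ /K; ΔT = 214.9 K
ΔV = 3αV₀ΔT = 3(13.3×10⁻⁶)(2990)(214.9) = 25.6 cm³

ΔV = 25.6 cm³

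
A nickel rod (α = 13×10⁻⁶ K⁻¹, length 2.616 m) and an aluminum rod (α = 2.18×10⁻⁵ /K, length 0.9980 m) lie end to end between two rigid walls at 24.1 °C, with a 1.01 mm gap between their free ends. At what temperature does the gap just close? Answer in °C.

T = 42.2 °C

α₁L₁ = 3.4008×10⁻⁵ m/K, α₂L₂ = 2.17564×10⁻⁵ m/K → total 5.57644×10⁻⁵ m/K
ΔT = g/(α₁L₁+α₂L₂) = 1.01×10⁻³ / 5.57644×10⁻⁵ = 18.112 K
T = 24.1 + 18.112 = 42.212 °C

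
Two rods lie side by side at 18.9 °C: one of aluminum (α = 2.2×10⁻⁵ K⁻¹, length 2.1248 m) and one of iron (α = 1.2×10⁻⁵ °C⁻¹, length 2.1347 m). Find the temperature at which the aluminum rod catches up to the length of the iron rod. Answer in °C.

T = 487.4 °C

L₁(1 + α₁ΔT) = L₂(1 + α₂ΔT) ⇒ ΔT = (L₂ − L₁)/(α₁L₁ − α₂L₂)
L₂ − L₁ = 2.1347 − 2.1248 = 9.90×10⁻³ m
α₁L₁ − α₂L₂ = 2.2×10⁻⁵×2.1248 − 1.2×10⁻⁵×2.1347 = 2.11292×10⁻⁵ m/K
ΔT = 9.90×10⁻³ / 2.11292×10⁻⁵ = 468.546 K
T = 18.9 + 468.546 = 487.446 °C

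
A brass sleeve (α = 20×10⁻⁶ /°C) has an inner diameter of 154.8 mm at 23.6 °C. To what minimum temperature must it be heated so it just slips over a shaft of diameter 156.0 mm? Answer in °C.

Required Δd = 156.0 − 154.8 = 1.2 mm
Δd = αd₀ΔT ⇒ ΔT = Δd/(αd₀) = 1.2 / (20×10⁻⁶ × 154.8) = 387.60 K
T_min = 23.6 + 387.60 = 411.20 °C

T = 411 °C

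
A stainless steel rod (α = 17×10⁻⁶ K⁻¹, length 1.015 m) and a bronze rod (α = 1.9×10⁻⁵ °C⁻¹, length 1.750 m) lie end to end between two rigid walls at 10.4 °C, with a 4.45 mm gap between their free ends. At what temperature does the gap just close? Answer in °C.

Gap closes when ΔL₁ + ΔL₂ = 4.45 mm = 4.45×10⁻³ m
(α₁L₁ + α₂L₂)ΔT = g
α₁L₁ + α₂L₂ = 17×10⁻⁶×1.015 + 1.9×10⁻⁵×1.750 = 5.0505×10⁻⁵ m/K
ΔT = 4.45×10⁻³ / 5.0505×10⁻⁵ = 88.110 K
T = 10.4 + 88.110 = 98.510 °C

T = 98.5 °C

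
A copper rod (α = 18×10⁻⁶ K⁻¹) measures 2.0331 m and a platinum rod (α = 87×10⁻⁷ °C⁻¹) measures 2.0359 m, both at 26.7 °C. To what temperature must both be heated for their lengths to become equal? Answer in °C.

T = 175.0 °C

Equal length when α₁L₁ΔT − α₂L₂ΔT = L₂ − L₁ = 2.80×10⁻³ m
α₁L₁ = 3.65958×10⁻⁵, α₂L₂ = 1.771233×10⁻⁵ → Δ(αL) = 1.888347×10⁻⁵ m/K
ΔT = 2.80×10⁻³ / 1.888347×10⁻⁵ = 148.278 K, so T = 26.7 + 148.278 = 174.978 °C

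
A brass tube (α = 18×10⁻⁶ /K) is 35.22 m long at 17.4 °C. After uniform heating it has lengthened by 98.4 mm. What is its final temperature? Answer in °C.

ΔL = αL₀ΔT ⇒ ΔT = ΔL / (αL₀)
ΔT = 98.4×10⁻³ m / (18×10⁻⁶ × 35.22 m) = 155.21 K
T = 17.4 + 155.21 = 172.61 °C

T = 173 °C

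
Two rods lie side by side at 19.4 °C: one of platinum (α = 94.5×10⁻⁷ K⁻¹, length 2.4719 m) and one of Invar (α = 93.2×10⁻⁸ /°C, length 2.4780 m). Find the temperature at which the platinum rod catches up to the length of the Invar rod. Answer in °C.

L₁(1 + α₁ΔT) = L₂(1 + α₂ΔT) ⇒ ΔT = (L₂ − L₁)/(α₁L₁ − α₂L₂)
L₂ − L₁ = 2.4780 − 2.4719 = 6.10×10⁻³ m
α₁L₁ − α₂L₂ = 94.5×10⁻⁷×2.4719 − 93.2×10⁻⁸×2.4780 = 2.1049959×10⁻⁵ m/K
ΔT = 6.10×10⁻³ / 2.1049959×10⁻⁵ = 289.787 K
T = 19.4 + 289.787 = 309.187 °C

T = 309.2 °C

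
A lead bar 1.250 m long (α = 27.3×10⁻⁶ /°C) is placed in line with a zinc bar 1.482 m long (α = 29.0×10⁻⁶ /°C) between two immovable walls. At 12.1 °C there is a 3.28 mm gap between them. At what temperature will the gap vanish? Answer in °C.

α₁L₁ = 3.4125×10⁻⁵ m/K, α₂L₂ = 4.2978×10⁻⁵ m/K → total 7.7103×10⁻⁵ m/K
ΔT = g/(α₁L₁+α₂L₂) = 3.28×10⁻³ / 7.7103×10⁻⁵ = 42.540 K
T = 12.1 + 42.540 = 54.640 °C

T = 54.6 °C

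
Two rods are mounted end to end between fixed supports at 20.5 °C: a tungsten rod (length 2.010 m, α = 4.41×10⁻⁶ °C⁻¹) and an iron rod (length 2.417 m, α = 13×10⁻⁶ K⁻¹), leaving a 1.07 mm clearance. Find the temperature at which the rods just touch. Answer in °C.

α₁L₁ = 8.8641×10⁻⁶ m/K, α₂L₂ = 3.1421×10⁻⁵ m/K → total 4.02851×10⁻⁵ m/K
ΔT = g/(α₁L₁+α₂L₂) = 1.07×10⁻³ / 4.02851×10⁻⁵ = 26.561 K
T = 20.5 + 26.561 = 47.061 °C

T = 47.1 °C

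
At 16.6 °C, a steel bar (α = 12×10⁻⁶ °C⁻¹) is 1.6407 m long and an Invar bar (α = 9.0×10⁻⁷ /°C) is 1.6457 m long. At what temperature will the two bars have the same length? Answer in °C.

T = 291.2 °C

L₁(1 + α₁ΔT) = L₂(1 + α₂ΔT) ⇒ ΔT = (L₂ − L₁)/(α₁L₁ − α₂L₂)
L₂ − L₁ = 1.6457 − 1.6407 = 5.00×10⁻³ m
α₁L₁ − α₂L₂ = 12×10⁻⁶×1.6407 − 9.0×10⁻⁷×1.6457 = 1.820727×10⁻⁵ m/K
ΔT = 5.00×10⁻³ / 1.820727×10⁻⁵ = 274.616 K
T = 16.6 + 274.616 = 291.216 °C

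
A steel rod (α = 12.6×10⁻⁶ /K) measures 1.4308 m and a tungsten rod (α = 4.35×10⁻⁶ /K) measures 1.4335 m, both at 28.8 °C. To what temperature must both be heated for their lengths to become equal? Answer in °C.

L₁(1 + α₁ΔT) = L₂(1 + α₂ΔT) ⇒ ΔT = (L₂ − L₁)/(α₁L₁ − α₂L₂)
L₂ − L₁ = 1.4335 − 1.4308 = 2.70×10⁻³ m
α₁L₁ − α₂L₂ = 12.6×10⁻⁶×1.4308 − 4.35×10⁻⁶×1.4335 = 1.1792355×10⁻⁵ m/K
ΔT = 2.70×10⁻³ / 1.1792355×10⁻⁵ = 228.962 K
T = 28.8 + 228.962 = 257.762 °C

T = 257.8 °C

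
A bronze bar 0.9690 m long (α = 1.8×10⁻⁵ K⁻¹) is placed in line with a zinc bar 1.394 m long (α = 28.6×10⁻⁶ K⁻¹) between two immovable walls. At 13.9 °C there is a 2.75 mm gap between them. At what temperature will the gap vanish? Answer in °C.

T = 61.9 °C

α₁L₁ = 1.7442×10⁻⁵ m/K, α₂L₂ = 3.98684×10⁻⁵ m/K → total 5.73104×10⁻⁵ m/K
ΔT = g/(α₁L₁+α₂L₂) = 2.75×10⁻³ / 5.73104×10⁻⁵ = 47.984 K
T = 13.9 + 47.984 = 61.884 °C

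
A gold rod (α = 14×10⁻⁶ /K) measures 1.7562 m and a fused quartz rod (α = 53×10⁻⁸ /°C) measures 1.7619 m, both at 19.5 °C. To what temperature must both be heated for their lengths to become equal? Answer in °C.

T = 260.5 °C

Equal length when α₁L₁ΔT − α₂L₂ΔT = L₂ − L₁ = 5.70×10⁻³ m
α₁L₁ = 2.45868×10⁻⁵, α₂L₂ = 9.33807×10⁻⁷ → Δ(αL) = 2.3652993×10⁻⁵ m/K
ΔT = 5.70×10⁻³ / 2.3652993×10⁻⁵ = 240.984 K, so T = 19.5 + 240.984 = 260.484 °C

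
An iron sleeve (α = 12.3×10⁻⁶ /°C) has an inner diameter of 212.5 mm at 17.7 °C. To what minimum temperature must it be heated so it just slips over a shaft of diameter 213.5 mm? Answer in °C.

Required Δd = 213.5 − 212.5 = 1.0 mm
Δd = αd₀ΔT ⇒ ΔT = Δd/(αd₀) = 1.0 / (12.3×10⁻⁶ × 212.5) = 382.59 K
T_min = 17.7 + 382.59 = 400.29 °C

T = 400 °C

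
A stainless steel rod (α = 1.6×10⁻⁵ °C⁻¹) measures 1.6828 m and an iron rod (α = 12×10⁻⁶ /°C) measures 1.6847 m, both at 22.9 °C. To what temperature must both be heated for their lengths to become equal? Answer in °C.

L₁(1 + α₁ΔT) = L₂(1 + α₂ΔT) ⇒ ΔT = (L₂ − L₁)/(α₁L₁ − α₂L₂)
L₂ − L₁ = 1.6847 − 1.6828 = 1.90×10⁻³ m
α₁L₁ − α₂L₂ = 1.6×10⁻⁵×1.6828 − 12×10⁻⁶×1.6847 = 6.7084×10⁻⁶ m/K
ΔT = 1.90×10⁻³ / 6.7084×10⁻⁶ = 283.227 K
T = 22.9 + 283.227 = 306.127 °C

T = 306.1 °C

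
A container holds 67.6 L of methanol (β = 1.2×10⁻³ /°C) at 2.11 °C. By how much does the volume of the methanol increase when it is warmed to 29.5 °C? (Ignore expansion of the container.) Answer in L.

|ΔT| = |29.5 − 2.11| = 27.39 K
ΔV = βV₀ΔT = (1.2×10⁻³)(67.6)(27.39) = 2.22 L

ΔV = 2.22 L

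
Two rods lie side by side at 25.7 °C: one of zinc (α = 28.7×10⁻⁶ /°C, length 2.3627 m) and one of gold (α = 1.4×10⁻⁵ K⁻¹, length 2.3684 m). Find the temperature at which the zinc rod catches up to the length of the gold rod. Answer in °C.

T = 190.2 °C

L₁(1 + α₁ΔT) = L₂(1 + α₂ΔT) ⇒ ΔT = (L₂ − L₁)/(α₁L₁ − α₂L₂)
L₂ − L₁ = 2.3684 − 2.3627 = 5.70×10⁻³ m
α₁L₁ − α₂L₂ = 28.7×10⁻⁶×2.3627 − 1.4×10⁻⁵×2.3684 = 3.465189×10⁻⁵ m/K
ΔT = 5.70×10⁻³ / 3.465189×10⁻⁵ = 164.493 K
T = 25.7 + 164.493 = 190.193 °C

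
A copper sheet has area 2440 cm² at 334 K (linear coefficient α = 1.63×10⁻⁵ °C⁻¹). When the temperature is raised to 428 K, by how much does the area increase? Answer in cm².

Area coefficient ≈ 2α; |ΔT| = 94 K
ΔA = 2αA₀ΔT = 2(1.63×10⁻⁵)(2440)(94) = 7.48 cm²

ΔA = 7.48 cm²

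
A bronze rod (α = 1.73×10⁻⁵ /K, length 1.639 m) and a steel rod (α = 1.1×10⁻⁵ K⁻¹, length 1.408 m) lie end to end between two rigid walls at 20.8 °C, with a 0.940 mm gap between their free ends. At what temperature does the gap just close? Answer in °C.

α₁L₁ = 2.83547×10⁻⁵ m/K, α₂L₂ = 1.5488×10⁻⁵ m/K → total 4.38427×10⁻⁵ m/K
ΔT = g/(α₁L₁+α₂L₂) = 9.40×10⁻⁴ / 4.38427×10⁻⁵ = 21.440 K
T = 20.8 + 21.440 = 42.240 °C

T = 42.2 °C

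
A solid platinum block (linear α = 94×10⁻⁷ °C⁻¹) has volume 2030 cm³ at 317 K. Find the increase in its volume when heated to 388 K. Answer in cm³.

ΔV = 4.06 cm³

Isotropic solid: β ≈ 3α = 2.8×10⁻⁵ /K; ΔT = 71 K
ΔV = 3αV₀ΔT = 3(94×10⁻⁷)(2030)(71) = 4.06 cm³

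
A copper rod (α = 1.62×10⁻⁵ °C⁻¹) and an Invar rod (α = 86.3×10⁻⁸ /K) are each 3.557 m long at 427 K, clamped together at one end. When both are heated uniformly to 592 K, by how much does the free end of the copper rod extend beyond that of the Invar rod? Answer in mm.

9.00 mm

ΔT = 165 K
copper: ΔL = 1.62×10⁻⁵ × 3.557 m × 165 = 9.5079×10⁻³ m = 9.5079 mm
Invar: ΔL = 86.3×10⁻⁸ × 3.557 m × 165 = 5.0650×10⁻⁴ m = 0.50650 mm
difference = 9.5079 − 0.50650 = 9.0014 mm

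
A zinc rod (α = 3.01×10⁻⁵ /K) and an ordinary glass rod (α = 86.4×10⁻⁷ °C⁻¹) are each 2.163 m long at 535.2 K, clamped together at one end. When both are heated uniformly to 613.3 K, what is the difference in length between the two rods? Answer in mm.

ΔT = 78.1 K
zinc: ΔL = 3.01×10⁻⁵ × 2.163 m × 78.1 = 5.0848×10⁻³ m = 5.0848 mm
ordinary glass: ΔL = 86.4×10⁻⁷ × 2.163 m × 78.1 = 1.4596×10⁻³ m = 1.4596 mm
difference = 5.0848 − 1.4596 = 3.6252 mm

3.63 mm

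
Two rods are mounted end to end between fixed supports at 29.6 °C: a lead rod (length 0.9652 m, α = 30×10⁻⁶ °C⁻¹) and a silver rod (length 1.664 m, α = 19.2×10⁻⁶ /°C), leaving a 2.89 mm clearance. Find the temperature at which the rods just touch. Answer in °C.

α₁L₁ = 2.8956×10⁻⁵ m/K, α₂L₂ = 3.19488×10⁻⁵ m/K → total 6.09048×10⁻⁵ m/K
ΔT = g/(α₁L₁+α₂L₂) = 2.89×10⁻³ / 6.09048×10⁻⁵ = 47.451 K
T = 29.6 + 47.451 = 77.051 °C

T = 77.1 °C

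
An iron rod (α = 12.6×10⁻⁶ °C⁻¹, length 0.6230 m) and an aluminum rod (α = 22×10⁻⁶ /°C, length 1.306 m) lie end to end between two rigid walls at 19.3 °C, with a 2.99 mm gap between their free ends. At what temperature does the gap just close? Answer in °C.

α₁L₁ = 7.8498×10⁻⁶ m/K, α₂L₂ = 2.8732×10⁻⁵ m/K → total 3.65818×10⁻⁵ m/K
ΔT = g/(α₁L₁+α₂L₂) = 2.99×10⁻³ / 3.65818×10⁻⁵ = 81.73 K
T = 19.3 + 81.73 = 101.03 °C

T = 101 °C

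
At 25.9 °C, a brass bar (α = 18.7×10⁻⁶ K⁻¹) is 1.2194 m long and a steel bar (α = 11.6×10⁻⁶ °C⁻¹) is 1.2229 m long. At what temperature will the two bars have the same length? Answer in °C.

Equal length when α₁L₁ΔT − α₂L₂ΔT = L₂ − L₁ = 3.50×10⁻³ m
α₁L₁ = 2.280278×10⁻⁵, α₂L₂ = 1.418564×10⁻⁵ → Δ(αL) = 8.61714×10⁻⁶ m/K
ΔT = 3.50×10⁻³ / 8.61714×10⁻⁶ = 406.167 K, so T = 25.9 + 406.167 = 432.067 °C

T = 432.1 °C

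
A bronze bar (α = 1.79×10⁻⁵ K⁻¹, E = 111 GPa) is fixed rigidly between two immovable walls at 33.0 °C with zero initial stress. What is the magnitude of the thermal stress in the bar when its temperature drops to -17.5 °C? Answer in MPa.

Fully constrained: the free strain ε = αΔT is blocked, so σ = Eε = EαΔT.
|ΔT| = 50.5 K
σ = 111×10⁹ × 1.79×10⁻⁵ × 50.5 = 1.00×10⁸ Pa

σ = 100 MPa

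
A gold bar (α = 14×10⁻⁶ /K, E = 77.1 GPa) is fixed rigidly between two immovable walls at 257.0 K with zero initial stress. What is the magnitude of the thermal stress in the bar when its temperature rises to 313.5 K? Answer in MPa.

Fully constrained: the free strain ε = αΔT is blocked, so σ = Eε = EαΔT.
|ΔT| = 56.5 K
σ = 77.1×10⁹ × 14×10⁻⁶ × 56.5 = 6.10×10⁷ Pa

σ = 61.0 MPa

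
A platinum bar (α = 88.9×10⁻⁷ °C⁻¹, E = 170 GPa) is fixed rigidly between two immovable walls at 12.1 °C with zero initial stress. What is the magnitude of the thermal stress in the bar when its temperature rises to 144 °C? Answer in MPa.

σ = 199 MPa

Fully constrained: the free strain ε = αΔT is blocked, so σ = Eε = EαΔT.
|ΔT| = 131.9 K
σ = 170×10⁹ × 88.9×10⁻⁷ × 131.9 = 1.99×10⁸ Pa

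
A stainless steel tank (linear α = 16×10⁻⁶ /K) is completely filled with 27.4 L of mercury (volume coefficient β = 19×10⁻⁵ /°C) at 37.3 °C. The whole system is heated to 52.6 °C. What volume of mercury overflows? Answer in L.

The tank also expands: β_container ≈ 3α = 4.8×10⁻⁵ /K
Net overflow = V₀(β_liq − 3α_cont)ΔT
β − 3α = 1.90×10⁻⁴ − 4.8×10⁻⁵ = 1.42×10⁻⁴ /K; ΔT = 15.3 K
ΔV = 27.4 × 1.42×10⁻⁴ × 15.3 = 0.0595 L

0.0595 L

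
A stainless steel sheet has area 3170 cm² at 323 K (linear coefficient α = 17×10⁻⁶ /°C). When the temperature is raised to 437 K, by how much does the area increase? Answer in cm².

ΔA = 12.3 cm²

Area coefficient ≈ 2α; |ΔT| = 114 K
ΔA = 2αA₀ΔT = 2(17×10⁻⁶)(3170)(114) = 12.3 cm²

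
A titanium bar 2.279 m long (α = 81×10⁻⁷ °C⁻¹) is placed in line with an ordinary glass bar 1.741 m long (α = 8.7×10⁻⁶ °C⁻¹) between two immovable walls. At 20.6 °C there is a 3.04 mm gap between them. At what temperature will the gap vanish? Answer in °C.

Gap closes when ΔL₁ + ΔL₂ = 3.04 mm = 3.04×10⁻³ m
(α₁L₁ + α₂L₂)ΔT = g
α₁L₁ + α₂L₂ = 81×10⁻⁷×2.279 + 8.7×10⁻⁶×1.741 = 3.36066×10⁻⁵ m/K
ΔT = 3.04×10⁻³ / 3.36066×10⁻⁵ = 90.46 K
T = 20.6 + 90.46 = 111.06 °C

T = 111 °C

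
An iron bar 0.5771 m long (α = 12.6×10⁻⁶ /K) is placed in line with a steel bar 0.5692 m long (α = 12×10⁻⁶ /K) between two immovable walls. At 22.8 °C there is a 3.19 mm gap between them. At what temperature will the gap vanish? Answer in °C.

T = 249 °C

Gap closes when ΔL₁ + ΔL₂ = 3.19 mm = 3.19×10⁻³ m
(α₁L₁ + α₂L₂)ΔT = g
α₁L₁ + α₂L₂ = 12.6×10⁻⁶×0.5771 + 12×10⁻⁶×0.5692 = 1.410186×10⁻⁵ m/K
ΔT = 3.19×10⁻³ / 1.410186×10⁻⁵ = 226.21 K
T = 22.8 + 226.21 = 249.01 °C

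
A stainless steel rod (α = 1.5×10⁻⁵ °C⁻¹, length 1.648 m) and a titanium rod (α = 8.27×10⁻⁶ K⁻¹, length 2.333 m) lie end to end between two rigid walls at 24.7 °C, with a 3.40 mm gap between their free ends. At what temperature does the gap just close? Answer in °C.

Gap closes when ΔL₁ + ΔL₂ = 3.40 mm = 3.40×10⁻³ m
(α₁L₁ + α₂L₂)ΔT = g
α₁L₁ + α₂L₂ = 1.5×10⁻⁵×1.648 + 8.27×10⁻⁶×2.333 = 4.401391×10⁻⁵ m/K
ΔT = 3.40×10⁻³ / 4.401391×10⁻⁵ = 77.25 K
T = 24.7 + 77.25 = 101.95 °C

T = 102 °C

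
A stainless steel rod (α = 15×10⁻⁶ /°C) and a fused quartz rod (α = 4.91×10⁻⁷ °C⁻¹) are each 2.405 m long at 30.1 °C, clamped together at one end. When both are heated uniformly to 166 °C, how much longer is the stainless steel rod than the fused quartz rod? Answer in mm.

ΔT = 135.9 K
stainless steel: ΔL = 15×10⁻⁶ × 2.405 m × 135.9 = 4.9026×10⁻³ m = 4.9026 mm
fused quartz: ΔL = 4.91×10⁻⁷ × 2.405 m × 135.9 = 1.6048×10⁻⁴ m = 0.16048 mm
difference = 4.9026 − 0.16048 = 4.74212 mm

4.74 mm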